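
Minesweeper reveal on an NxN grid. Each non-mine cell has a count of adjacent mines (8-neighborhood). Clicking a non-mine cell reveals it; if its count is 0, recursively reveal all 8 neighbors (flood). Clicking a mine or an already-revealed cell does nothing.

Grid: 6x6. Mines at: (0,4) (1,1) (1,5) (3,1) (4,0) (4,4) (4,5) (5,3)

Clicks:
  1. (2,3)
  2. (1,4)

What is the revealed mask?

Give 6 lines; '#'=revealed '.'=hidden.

Click 1 (2,3) count=0: revealed 9 new [(1,2) (1,3) (1,4) (2,2) (2,3) (2,4) (3,2) (3,3) (3,4)] -> total=9
Click 2 (1,4) count=2: revealed 0 new [(none)] -> total=9

Answer: ......
..###.
..###.
..###.
......
......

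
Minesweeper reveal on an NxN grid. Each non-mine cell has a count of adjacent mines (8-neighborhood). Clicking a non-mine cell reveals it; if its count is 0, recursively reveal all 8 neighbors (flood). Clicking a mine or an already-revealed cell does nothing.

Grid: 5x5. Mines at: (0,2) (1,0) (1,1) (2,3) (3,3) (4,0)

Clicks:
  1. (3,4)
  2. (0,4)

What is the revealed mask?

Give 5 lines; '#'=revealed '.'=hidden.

Answer: ...##
...##
.....
....#
.....

Derivation:
Click 1 (3,4) count=2: revealed 1 new [(3,4)] -> total=1
Click 2 (0,4) count=0: revealed 4 new [(0,3) (0,4) (1,3) (1,4)] -> total=5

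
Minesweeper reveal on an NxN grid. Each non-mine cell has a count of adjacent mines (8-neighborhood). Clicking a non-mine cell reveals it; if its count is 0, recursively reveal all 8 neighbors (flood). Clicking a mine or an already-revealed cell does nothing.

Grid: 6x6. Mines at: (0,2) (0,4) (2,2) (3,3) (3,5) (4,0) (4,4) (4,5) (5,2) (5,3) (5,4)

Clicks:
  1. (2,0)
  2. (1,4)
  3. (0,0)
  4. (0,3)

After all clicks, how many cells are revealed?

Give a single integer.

Click 1 (2,0) count=0: revealed 8 new [(0,0) (0,1) (1,0) (1,1) (2,0) (2,1) (3,0) (3,1)] -> total=8
Click 2 (1,4) count=1: revealed 1 new [(1,4)] -> total=9
Click 3 (0,0) count=0: revealed 0 new [(none)] -> total=9
Click 4 (0,3) count=2: revealed 1 new [(0,3)] -> total=10

Answer: 10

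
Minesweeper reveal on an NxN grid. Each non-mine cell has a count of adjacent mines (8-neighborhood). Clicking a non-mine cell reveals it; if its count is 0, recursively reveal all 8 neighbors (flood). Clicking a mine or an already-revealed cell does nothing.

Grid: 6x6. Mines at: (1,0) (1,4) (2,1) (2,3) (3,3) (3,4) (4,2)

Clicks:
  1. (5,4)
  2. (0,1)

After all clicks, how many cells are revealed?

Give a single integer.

Answer: 7

Derivation:
Click 1 (5,4) count=0: revealed 6 new [(4,3) (4,4) (4,5) (5,3) (5,4) (5,5)] -> total=6
Click 2 (0,1) count=1: revealed 1 new [(0,1)] -> total=7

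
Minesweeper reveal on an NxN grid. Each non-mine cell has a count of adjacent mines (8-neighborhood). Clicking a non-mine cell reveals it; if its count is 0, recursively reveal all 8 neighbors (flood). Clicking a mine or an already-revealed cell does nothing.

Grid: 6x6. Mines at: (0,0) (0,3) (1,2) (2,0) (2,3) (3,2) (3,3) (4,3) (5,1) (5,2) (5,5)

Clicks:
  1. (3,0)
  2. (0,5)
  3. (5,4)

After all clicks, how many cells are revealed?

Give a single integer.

Answer: 12

Derivation:
Click 1 (3,0) count=1: revealed 1 new [(3,0)] -> total=1
Click 2 (0,5) count=0: revealed 10 new [(0,4) (0,5) (1,4) (1,5) (2,4) (2,5) (3,4) (3,5) (4,4) (4,5)] -> total=11
Click 3 (5,4) count=2: revealed 1 new [(5,4)] -> total=12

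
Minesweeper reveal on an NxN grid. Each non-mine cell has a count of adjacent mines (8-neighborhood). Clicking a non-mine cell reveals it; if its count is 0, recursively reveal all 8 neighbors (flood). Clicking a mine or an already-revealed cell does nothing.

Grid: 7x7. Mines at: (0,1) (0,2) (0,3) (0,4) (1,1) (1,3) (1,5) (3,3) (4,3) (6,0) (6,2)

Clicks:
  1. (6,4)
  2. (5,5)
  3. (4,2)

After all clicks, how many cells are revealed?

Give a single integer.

Click 1 (6,4) count=0: revealed 17 new [(2,4) (2,5) (2,6) (3,4) (3,5) (3,6) (4,4) (4,5) (4,6) (5,3) (5,4) (5,5) (5,6) (6,3) (6,4) (6,5) (6,6)] -> total=17
Click 2 (5,5) count=0: revealed 0 new [(none)] -> total=17
Click 3 (4,2) count=2: revealed 1 new [(4,2)] -> total=18

Answer: 18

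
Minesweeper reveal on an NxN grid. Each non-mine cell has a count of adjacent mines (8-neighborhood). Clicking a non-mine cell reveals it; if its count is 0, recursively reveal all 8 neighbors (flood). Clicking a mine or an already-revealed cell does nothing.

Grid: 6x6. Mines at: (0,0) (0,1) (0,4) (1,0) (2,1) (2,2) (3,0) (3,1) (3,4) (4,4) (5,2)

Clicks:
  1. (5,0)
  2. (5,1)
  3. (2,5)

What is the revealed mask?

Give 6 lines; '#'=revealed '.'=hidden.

Answer: ......
......
.....#
......
##....
##....

Derivation:
Click 1 (5,0) count=0: revealed 4 new [(4,0) (4,1) (5,0) (5,1)] -> total=4
Click 2 (5,1) count=1: revealed 0 new [(none)] -> total=4
Click 3 (2,5) count=1: revealed 1 new [(2,5)] -> total=5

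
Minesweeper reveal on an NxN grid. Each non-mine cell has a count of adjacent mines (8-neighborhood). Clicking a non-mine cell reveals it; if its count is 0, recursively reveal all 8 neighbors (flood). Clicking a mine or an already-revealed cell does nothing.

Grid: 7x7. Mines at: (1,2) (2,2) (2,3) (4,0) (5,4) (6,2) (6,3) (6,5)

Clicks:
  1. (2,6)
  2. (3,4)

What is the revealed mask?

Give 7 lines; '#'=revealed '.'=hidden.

Click 1 (2,6) count=0: revealed 19 new [(0,3) (0,4) (0,5) (0,6) (1,3) (1,4) (1,5) (1,6) (2,4) (2,5) (2,6) (3,4) (3,5) (3,6) (4,4) (4,5) (4,6) (5,5) (5,6)] -> total=19
Click 2 (3,4) count=1: revealed 0 new [(none)] -> total=19

Answer: ...####
...####
....###
....###
....###
.....##
.......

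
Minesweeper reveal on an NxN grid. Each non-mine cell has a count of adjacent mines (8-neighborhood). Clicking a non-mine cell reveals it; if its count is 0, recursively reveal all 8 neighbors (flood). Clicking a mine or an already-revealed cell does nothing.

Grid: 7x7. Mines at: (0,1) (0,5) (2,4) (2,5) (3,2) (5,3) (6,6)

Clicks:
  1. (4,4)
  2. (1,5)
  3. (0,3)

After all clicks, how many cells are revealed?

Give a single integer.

Click 1 (4,4) count=1: revealed 1 new [(4,4)] -> total=1
Click 2 (1,5) count=3: revealed 1 new [(1,5)] -> total=2
Click 3 (0,3) count=0: revealed 6 new [(0,2) (0,3) (0,4) (1,2) (1,3) (1,4)] -> total=8

Answer: 8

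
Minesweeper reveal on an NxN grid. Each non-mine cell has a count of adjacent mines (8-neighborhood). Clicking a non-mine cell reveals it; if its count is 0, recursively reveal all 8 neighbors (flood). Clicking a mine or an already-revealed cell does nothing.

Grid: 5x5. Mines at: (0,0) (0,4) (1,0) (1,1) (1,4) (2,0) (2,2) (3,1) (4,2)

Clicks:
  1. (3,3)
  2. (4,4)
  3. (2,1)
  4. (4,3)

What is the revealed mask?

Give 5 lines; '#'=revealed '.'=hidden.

Click 1 (3,3) count=2: revealed 1 new [(3,3)] -> total=1
Click 2 (4,4) count=0: revealed 5 new [(2,3) (2,4) (3,4) (4,3) (4,4)] -> total=6
Click 3 (2,1) count=5: revealed 1 new [(2,1)] -> total=7
Click 4 (4,3) count=1: revealed 0 new [(none)] -> total=7

Answer: .....
.....
.#.##
...##
...##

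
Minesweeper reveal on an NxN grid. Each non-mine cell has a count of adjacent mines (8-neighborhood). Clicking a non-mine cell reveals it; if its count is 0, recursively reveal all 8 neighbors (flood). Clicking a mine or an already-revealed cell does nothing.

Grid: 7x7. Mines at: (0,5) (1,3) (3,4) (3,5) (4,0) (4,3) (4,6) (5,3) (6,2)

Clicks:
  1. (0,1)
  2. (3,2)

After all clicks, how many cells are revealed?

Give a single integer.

Click 1 (0,1) count=0: revealed 12 new [(0,0) (0,1) (0,2) (1,0) (1,1) (1,2) (2,0) (2,1) (2,2) (3,0) (3,1) (3,2)] -> total=12
Click 2 (3,2) count=1: revealed 0 new [(none)] -> total=12

Answer: 12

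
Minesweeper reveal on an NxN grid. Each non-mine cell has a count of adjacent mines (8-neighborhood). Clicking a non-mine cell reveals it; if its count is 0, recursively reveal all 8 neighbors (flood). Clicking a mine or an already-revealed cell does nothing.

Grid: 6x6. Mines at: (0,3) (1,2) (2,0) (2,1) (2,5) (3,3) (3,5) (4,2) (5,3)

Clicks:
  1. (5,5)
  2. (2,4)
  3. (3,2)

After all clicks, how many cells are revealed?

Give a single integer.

Click 1 (5,5) count=0: revealed 4 new [(4,4) (4,5) (5,4) (5,5)] -> total=4
Click 2 (2,4) count=3: revealed 1 new [(2,4)] -> total=5
Click 3 (3,2) count=3: revealed 1 new [(3,2)] -> total=6

Answer: 6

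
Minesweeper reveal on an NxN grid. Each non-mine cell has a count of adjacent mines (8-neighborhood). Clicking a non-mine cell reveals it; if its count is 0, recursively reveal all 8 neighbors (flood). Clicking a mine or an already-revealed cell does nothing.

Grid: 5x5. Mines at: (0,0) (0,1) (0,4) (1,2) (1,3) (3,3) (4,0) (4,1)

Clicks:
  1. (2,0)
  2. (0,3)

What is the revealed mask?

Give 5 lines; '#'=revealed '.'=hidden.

Click 1 (2,0) count=0: revealed 6 new [(1,0) (1,1) (2,0) (2,1) (3,0) (3,1)] -> total=6
Click 2 (0,3) count=3: revealed 1 new [(0,3)] -> total=7

Answer: ...#.
##...
##...
##...
.....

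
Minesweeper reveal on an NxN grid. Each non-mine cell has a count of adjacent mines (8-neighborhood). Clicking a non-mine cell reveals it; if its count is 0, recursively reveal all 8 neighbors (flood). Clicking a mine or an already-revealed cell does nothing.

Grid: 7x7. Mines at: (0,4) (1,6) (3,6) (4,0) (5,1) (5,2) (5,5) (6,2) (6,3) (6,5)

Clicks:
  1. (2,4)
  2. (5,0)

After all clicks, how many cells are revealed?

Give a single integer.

Answer: 28

Derivation:
Click 1 (2,4) count=0: revealed 27 new [(0,0) (0,1) (0,2) (0,3) (1,0) (1,1) (1,2) (1,3) (1,4) (1,5) (2,0) (2,1) (2,2) (2,3) (2,4) (2,5) (3,0) (3,1) (3,2) (3,3) (3,4) (3,5) (4,1) (4,2) (4,3) (4,4) (4,5)] -> total=27
Click 2 (5,0) count=2: revealed 1 new [(5,0)] -> total=28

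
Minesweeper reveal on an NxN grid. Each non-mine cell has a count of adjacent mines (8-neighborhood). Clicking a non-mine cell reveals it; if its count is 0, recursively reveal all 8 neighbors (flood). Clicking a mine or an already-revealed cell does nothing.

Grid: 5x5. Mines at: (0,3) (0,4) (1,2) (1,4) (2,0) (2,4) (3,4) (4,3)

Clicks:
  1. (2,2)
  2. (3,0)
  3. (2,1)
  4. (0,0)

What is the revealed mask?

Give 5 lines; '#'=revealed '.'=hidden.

Answer: ##...
##...
.##..
#....
.....

Derivation:
Click 1 (2,2) count=1: revealed 1 new [(2,2)] -> total=1
Click 2 (3,0) count=1: revealed 1 new [(3,0)] -> total=2
Click 3 (2,1) count=2: revealed 1 new [(2,1)] -> total=3
Click 4 (0,0) count=0: revealed 4 new [(0,0) (0,1) (1,0) (1,1)] -> total=7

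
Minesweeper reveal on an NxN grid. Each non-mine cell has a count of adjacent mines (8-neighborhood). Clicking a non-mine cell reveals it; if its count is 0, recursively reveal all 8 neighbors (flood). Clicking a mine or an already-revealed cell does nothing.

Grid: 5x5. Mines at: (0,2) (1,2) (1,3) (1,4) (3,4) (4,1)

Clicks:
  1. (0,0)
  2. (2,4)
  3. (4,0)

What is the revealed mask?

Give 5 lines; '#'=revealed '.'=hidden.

Answer: ##...
##...
##..#
##...
#....

Derivation:
Click 1 (0,0) count=0: revealed 8 new [(0,0) (0,1) (1,0) (1,1) (2,0) (2,1) (3,0) (3,1)] -> total=8
Click 2 (2,4) count=3: revealed 1 new [(2,4)] -> total=9
Click 3 (4,0) count=1: revealed 1 new [(4,0)] -> total=10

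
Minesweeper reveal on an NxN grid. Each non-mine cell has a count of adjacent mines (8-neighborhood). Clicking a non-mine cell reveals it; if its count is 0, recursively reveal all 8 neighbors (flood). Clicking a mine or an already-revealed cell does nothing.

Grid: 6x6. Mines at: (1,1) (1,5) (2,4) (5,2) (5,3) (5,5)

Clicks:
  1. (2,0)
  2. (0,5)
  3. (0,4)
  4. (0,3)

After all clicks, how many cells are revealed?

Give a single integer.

Answer: 8

Derivation:
Click 1 (2,0) count=1: revealed 1 new [(2,0)] -> total=1
Click 2 (0,5) count=1: revealed 1 new [(0,5)] -> total=2
Click 3 (0,4) count=1: revealed 1 new [(0,4)] -> total=3
Click 4 (0,3) count=0: revealed 5 new [(0,2) (0,3) (1,2) (1,3) (1,4)] -> total=8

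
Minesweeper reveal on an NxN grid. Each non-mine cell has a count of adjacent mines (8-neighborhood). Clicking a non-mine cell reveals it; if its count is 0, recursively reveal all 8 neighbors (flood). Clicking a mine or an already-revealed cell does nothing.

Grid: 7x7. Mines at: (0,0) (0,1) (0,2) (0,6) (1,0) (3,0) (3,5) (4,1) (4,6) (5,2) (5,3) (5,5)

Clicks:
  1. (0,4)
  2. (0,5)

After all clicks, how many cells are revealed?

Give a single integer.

Answer: 20

Derivation:
Click 1 (0,4) count=0: revealed 20 new [(0,3) (0,4) (0,5) (1,1) (1,2) (1,3) (1,4) (1,5) (2,1) (2,2) (2,3) (2,4) (2,5) (3,1) (3,2) (3,3) (3,4) (4,2) (4,3) (4,4)] -> total=20
Click 2 (0,5) count=1: revealed 0 new [(none)] -> total=20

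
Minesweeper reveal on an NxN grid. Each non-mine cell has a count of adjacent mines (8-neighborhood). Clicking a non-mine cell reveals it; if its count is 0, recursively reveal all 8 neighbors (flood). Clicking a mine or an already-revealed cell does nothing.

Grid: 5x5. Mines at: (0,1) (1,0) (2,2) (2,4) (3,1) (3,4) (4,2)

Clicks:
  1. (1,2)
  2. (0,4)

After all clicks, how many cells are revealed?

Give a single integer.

Click 1 (1,2) count=2: revealed 1 new [(1,2)] -> total=1
Click 2 (0,4) count=0: revealed 5 new [(0,2) (0,3) (0,4) (1,3) (1,4)] -> total=6

Answer: 6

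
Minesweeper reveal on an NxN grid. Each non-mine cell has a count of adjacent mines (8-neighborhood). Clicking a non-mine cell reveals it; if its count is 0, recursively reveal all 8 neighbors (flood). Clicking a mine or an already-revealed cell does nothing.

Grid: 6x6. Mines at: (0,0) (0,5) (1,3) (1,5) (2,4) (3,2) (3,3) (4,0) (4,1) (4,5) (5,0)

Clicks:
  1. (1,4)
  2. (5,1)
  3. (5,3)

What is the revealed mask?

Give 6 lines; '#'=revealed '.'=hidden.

Click 1 (1,4) count=4: revealed 1 new [(1,4)] -> total=1
Click 2 (5,1) count=3: revealed 1 new [(5,1)] -> total=2
Click 3 (5,3) count=0: revealed 6 new [(4,2) (4,3) (4,4) (5,2) (5,3) (5,4)] -> total=8

Answer: ......
....#.
......
......
..###.
.####.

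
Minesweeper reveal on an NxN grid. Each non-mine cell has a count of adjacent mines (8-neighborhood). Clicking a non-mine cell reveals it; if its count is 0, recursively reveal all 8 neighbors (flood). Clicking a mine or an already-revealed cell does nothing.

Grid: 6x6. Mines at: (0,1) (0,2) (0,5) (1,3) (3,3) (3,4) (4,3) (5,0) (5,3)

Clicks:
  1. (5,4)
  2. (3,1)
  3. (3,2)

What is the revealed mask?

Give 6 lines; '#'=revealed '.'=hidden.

Click 1 (5,4) count=2: revealed 1 new [(5,4)] -> total=1
Click 2 (3,1) count=0: revealed 12 new [(1,0) (1,1) (1,2) (2,0) (2,1) (2,2) (3,0) (3,1) (3,2) (4,0) (4,1) (4,2)] -> total=13
Click 3 (3,2) count=2: revealed 0 new [(none)] -> total=13

Answer: ......
###...
###...
###...
###...
....#.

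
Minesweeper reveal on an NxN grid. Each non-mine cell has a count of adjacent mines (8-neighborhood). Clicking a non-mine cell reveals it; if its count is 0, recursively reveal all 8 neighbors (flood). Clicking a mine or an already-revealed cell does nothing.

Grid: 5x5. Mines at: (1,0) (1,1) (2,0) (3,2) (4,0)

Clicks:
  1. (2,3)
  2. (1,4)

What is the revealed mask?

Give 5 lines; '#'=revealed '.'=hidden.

Click 1 (2,3) count=1: revealed 1 new [(2,3)] -> total=1
Click 2 (1,4) count=0: revealed 12 new [(0,2) (0,3) (0,4) (1,2) (1,3) (1,4) (2,2) (2,4) (3,3) (3,4) (4,3) (4,4)] -> total=13

Answer: ..###
..###
..###
...##
...##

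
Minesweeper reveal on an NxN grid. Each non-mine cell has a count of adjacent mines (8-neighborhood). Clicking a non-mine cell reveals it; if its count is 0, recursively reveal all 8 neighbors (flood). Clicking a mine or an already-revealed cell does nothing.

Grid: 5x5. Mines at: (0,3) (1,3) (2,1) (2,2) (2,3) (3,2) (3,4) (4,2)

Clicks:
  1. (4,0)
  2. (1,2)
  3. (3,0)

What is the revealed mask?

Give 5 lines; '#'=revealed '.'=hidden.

Answer: .....
..#..
.....
##...
##...

Derivation:
Click 1 (4,0) count=0: revealed 4 new [(3,0) (3,1) (4,0) (4,1)] -> total=4
Click 2 (1,2) count=5: revealed 1 new [(1,2)] -> total=5
Click 3 (3,0) count=1: revealed 0 new [(none)] -> total=5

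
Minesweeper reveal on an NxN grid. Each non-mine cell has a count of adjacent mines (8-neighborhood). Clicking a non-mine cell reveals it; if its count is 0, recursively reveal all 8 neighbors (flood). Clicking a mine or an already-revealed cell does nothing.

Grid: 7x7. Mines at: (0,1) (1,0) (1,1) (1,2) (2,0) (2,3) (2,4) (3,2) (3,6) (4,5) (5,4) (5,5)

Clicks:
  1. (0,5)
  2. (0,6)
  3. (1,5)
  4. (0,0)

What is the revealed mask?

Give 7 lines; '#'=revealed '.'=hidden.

Click 1 (0,5) count=0: revealed 10 new [(0,3) (0,4) (0,5) (0,6) (1,3) (1,4) (1,5) (1,6) (2,5) (2,6)] -> total=10
Click 2 (0,6) count=0: revealed 0 new [(none)] -> total=10
Click 3 (1,5) count=1: revealed 0 new [(none)] -> total=10
Click 4 (0,0) count=3: revealed 1 new [(0,0)] -> total=11

Answer: #..####
...####
.....##
.......
.......
.......
.......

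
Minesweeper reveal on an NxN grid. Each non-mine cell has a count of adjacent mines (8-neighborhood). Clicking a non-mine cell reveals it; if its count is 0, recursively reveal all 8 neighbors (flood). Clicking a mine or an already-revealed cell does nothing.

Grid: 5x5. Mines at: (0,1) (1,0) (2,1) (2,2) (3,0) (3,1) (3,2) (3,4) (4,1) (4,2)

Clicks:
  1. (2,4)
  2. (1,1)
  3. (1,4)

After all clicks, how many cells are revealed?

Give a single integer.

Answer: 9

Derivation:
Click 1 (2,4) count=1: revealed 1 new [(2,4)] -> total=1
Click 2 (1,1) count=4: revealed 1 new [(1,1)] -> total=2
Click 3 (1,4) count=0: revealed 7 new [(0,2) (0,3) (0,4) (1,2) (1,3) (1,4) (2,3)] -> total=9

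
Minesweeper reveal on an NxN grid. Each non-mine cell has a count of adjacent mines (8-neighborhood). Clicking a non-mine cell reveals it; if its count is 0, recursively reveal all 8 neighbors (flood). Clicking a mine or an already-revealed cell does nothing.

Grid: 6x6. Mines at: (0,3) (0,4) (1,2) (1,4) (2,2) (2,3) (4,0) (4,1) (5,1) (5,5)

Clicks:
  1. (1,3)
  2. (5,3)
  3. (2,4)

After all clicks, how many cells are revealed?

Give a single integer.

Click 1 (1,3) count=6: revealed 1 new [(1,3)] -> total=1
Click 2 (5,3) count=0: revealed 9 new [(3,2) (3,3) (3,4) (4,2) (4,3) (4,4) (5,2) (5,3) (5,4)] -> total=10
Click 3 (2,4) count=2: revealed 1 new [(2,4)] -> total=11

Answer: 11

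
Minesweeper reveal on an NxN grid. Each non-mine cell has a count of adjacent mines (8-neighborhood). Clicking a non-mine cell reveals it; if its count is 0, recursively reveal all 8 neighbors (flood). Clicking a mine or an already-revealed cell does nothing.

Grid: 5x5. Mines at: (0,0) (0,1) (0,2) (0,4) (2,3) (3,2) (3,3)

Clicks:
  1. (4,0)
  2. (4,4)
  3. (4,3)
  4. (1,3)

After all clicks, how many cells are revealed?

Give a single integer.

Answer: 11

Derivation:
Click 1 (4,0) count=0: revealed 8 new [(1,0) (1,1) (2,0) (2,1) (3,0) (3,1) (4,0) (4,1)] -> total=8
Click 2 (4,4) count=1: revealed 1 new [(4,4)] -> total=9
Click 3 (4,3) count=2: revealed 1 new [(4,3)] -> total=10
Click 4 (1,3) count=3: revealed 1 new [(1,3)] -> total=11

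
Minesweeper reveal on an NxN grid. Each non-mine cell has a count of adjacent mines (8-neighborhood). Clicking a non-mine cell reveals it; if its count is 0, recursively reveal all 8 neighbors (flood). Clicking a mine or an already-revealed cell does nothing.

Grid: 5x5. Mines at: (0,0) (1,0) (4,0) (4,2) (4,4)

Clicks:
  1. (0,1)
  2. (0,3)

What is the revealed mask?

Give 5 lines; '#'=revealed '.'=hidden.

Answer: .####
.####
.####
.####
.....

Derivation:
Click 1 (0,1) count=2: revealed 1 new [(0,1)] -> total=1
Click 2 (0,3) count=0: revealed 15 new [(0,2) (0,3) (0,4) (1,1) (1,2) (1,3) (1,4) (2,1) (2,2) (2,3) (2,4) (3,1) (3,2) (3,3) (3,4)] -> total=16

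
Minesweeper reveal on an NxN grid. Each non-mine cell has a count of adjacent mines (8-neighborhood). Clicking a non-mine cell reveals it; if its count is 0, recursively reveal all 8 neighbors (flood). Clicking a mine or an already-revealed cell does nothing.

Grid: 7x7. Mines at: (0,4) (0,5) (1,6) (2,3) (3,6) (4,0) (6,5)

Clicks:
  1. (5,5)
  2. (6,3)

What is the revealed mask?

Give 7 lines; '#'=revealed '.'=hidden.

Click 1 (5,5) count=1: revealed 1 new [(5,5)] -> total=1
Click 2 (6,3) count=0: revealed 20 new [(3,1) (3,2) (3,3) (3,4) (3,5) (4,1) (4,2) (4,3) (4,4) (4,5) (5,0) (5,1) (5,2) (5,3) (5,4) (6,0) (6,1) (6,2) (6,3) (6,4)] -> total=21

Answer: .......
.......
.......
.#####.
.#####.
######.
#####..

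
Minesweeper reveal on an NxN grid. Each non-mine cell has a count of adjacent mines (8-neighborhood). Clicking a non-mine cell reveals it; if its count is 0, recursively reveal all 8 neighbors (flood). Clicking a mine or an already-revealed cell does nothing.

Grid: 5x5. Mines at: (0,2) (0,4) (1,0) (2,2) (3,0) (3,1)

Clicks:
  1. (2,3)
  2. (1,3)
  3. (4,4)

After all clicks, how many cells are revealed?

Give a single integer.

Answer: 10

Derivation:
Click 1 (2,3) count=1: revealed 1 new [(2,3)] -> total=1
Click 2 (1,3) count=3: revealed 1 new [(1,3)] -> total=2
Click 3 (4,4) count=0: revealed 8 new [(1,4) (2,4) (3,2) (3,3) (3,4) (4,2) (4,3) (4,4)] -> total=10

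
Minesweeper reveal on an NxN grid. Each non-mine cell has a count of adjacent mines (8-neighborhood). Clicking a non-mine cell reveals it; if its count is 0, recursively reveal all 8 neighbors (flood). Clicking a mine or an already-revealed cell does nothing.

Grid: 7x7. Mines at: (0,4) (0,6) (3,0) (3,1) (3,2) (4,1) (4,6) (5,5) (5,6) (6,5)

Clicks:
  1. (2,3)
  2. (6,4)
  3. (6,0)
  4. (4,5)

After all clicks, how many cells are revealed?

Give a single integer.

Answer: 15

Derivation:
Click 1 (2,3) count=1: revealed 1 new [(2,3)] -> total=1
Click 2 (6,4) count=2: revealed 1 new [(6,4)] -> total=2
Click 3 (6,0) count=0: revealed 12 new [(4,2) (4,3) (4,4) (5,0) (5,1) (5,2) (5,3) (5,4) (6,0) (6,1) (6,2) (6,3)] -> total=14
Click 4 (4,5) count=3: revealed 1 new [(4,5)] -> total=15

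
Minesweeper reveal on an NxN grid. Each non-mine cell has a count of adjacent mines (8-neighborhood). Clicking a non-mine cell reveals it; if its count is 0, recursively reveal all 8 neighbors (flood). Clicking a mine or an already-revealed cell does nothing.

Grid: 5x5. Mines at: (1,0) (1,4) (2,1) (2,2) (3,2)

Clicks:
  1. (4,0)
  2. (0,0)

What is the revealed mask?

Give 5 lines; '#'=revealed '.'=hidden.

Answer: #....
.....
.....
##...
##...

Derivation:
Click 1 (4,0) count=0: revealed 4 new [(3,0) (3,1) (4,0) (4,1)] -> total=4
Click 2 (0,0) count=1: revealed 1 new [(0,0)] -> total=5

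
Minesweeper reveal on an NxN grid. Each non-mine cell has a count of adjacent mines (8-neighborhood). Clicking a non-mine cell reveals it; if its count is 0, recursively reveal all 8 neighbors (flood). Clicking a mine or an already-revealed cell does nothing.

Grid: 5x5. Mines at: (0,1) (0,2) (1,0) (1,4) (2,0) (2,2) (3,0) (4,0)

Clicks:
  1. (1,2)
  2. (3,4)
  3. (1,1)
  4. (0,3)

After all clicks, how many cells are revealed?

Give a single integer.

Click 1 (1,2) count=3: revealed 1 new [(1,2)] -> total=1
Click 2 (3,4) count=0: revealed 10 new [(2,3) (2,4) (3,1) (3,2) (3,3) (3,4) (4,1) (4,2) (4,3) (4,4)] -> total=11
Click 3 (1,1) count=5: revealed 1 new [(1,1)] -> total=12
Click 4 (0,3) count=2: revealed 1 new [(0,3)] -> total=13

Answer: 13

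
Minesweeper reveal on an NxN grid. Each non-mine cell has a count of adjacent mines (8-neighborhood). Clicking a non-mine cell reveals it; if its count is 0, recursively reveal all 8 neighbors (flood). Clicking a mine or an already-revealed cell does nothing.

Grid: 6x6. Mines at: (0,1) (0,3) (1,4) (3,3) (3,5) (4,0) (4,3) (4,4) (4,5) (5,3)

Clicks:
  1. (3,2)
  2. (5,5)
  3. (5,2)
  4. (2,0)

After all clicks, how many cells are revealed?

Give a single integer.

Click 1 (3,2) count=2: revealed 1 new [(3,2)] -> total=1
Click 2 (5,5) count=2: revealed 1 new [(5,5)] -> total=2
Click 3 (5,2) count=2: revealed 1 new [(5,2)] -> total=3
Click 4 (2,0) count=0: revealed 8 new [(1,0) (1,1) (1,2) (2,0) (2,1) (2,2) (3,0) (3,1)] -> total=11

Answer: 11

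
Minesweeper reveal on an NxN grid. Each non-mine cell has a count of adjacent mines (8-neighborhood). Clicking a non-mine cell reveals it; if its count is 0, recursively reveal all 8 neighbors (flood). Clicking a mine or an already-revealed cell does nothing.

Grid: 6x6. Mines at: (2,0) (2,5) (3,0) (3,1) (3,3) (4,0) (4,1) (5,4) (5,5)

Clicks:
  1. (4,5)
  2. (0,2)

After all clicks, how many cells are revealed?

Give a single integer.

Click 1 (4,5) count=2: revealed 1 new [(4,5)] -> total=1
Click 2 (0,2) count=0: revealed 16 new [(0,0) (0,1) (0,2) (0,3) (0,4) (0,5) (1,0) (1,1) (1,2) (1,3) (1,4) (1,5) (2,1) (2,2) (2,3) (2,4)] -> total=17

Answer: 17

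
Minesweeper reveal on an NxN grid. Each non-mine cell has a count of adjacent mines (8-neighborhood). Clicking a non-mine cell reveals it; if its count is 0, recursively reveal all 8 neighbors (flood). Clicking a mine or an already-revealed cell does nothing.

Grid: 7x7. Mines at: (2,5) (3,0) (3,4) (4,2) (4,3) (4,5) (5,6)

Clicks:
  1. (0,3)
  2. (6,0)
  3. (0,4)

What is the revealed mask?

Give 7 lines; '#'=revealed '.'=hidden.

Click 1 (0,3) count=0: revealed 22 new [(0,0) (0,1) (0,2) (0,3) (0,4) (0,5) (0,6) (1,0) (1,1) (1,2) (1,3) (1,4) (1,5) (1,6) (2,0) (2,1) (2,2) (2,3) (2,4) (3,1) (3,2) (3,3)] -> total=22
Click 2 (6,0) count=0: revealed 14 new [(4,0) (4,1) (5,0) (5,1) (5,2) (5,3) (5,4) (5,5) (6,0) (6,1) (6,2) (6,3) (6,4) (6,5)] -> total=36
Click 3 (0,4) count=0: revealed 0 new [(none)] -> total=36

Answer: #######
#######
#####..
.###...
##.....
######.
######.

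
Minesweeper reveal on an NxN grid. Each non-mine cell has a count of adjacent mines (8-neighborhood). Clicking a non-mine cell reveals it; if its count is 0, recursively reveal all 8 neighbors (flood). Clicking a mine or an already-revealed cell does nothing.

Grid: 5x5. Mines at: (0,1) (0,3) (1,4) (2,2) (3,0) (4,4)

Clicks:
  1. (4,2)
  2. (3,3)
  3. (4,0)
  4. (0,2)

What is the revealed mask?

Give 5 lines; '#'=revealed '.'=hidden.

Click 1 (4,2) count=0: revealed 6 new [(3,1) (3,2) (3,3) (4,1) (4,2) (4,3)] -> total=6
Click 2 (3,3) count=2: revealed 0 new [(none)] -> total=6
Click 3 (4,0) count=1: revealed 1 new [(4,0)] -> total=7
Click 4 (0,2) count=2: revealed 1 new [(0,2)] -> total=8

Answer: ..#..
.....
.....
.###.
####.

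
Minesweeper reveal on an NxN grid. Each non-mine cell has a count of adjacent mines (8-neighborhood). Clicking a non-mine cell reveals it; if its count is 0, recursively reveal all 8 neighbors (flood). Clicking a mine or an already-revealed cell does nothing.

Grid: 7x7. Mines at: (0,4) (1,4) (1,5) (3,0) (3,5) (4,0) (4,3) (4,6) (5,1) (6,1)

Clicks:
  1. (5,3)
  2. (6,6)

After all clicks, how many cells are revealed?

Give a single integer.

Answer: 10

Derivation:
Click 1 (5,3) count=1: revealed 1 new [(5,3)] -> total=1
Click 2 (6,6) count=0: revealed 9 new [(5,2) (5,4) (5,5) (5,6) (6,2) (6,3) (6,4) (6,5) (6,6)] -> total=10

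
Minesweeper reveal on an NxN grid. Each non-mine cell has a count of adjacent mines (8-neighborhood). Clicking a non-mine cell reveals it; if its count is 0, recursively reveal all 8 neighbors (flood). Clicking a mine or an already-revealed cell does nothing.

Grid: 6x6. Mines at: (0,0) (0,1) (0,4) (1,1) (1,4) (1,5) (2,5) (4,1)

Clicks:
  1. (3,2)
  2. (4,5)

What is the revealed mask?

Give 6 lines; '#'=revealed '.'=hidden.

Click 1 (3,2) count=1: revealed 1 new [(3,2)] -> total=1
Click 2 (4,5) count=0: revealed 14 new [(2,2) (2,3) (2,4) (3,3) (3,4) (3,5) (4,2) (4,3) (4,4) (4,5) (5,2) (5,3) (5,4) (5,5)] -> total=15

Answer: ......
......
..###.
..####
..####
..####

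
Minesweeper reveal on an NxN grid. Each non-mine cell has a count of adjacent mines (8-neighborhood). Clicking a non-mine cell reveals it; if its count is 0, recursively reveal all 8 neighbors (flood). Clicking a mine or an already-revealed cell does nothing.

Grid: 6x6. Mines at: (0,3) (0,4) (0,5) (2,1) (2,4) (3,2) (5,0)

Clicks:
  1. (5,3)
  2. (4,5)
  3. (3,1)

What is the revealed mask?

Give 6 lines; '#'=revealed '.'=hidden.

Click 1 (5,3) count=0: revealed 13 new [(3,3) (3,4) (3,5) (4,1) (4,2) (4,3) (4,4) (4,5) (5,1) (5,2) (5,3) (5,4) (5,5)] -> total=13
Click 2 (4,5) count=0: revealed 0 new [(none)] -> total=13
Click 3 (3,1) count=2: revealed 1 new [(3,1)] -> total=14

Answer: ......
......
......
.#.###
.#####
.#####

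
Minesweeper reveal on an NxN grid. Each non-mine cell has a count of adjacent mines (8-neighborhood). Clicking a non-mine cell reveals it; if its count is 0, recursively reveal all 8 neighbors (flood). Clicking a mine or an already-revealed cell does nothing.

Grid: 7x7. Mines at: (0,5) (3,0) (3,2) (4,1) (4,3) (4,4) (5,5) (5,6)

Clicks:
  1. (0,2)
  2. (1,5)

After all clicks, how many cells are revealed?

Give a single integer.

Click 1 (0,2) count=0: revealed 25 new [(0,0) (0,1) (0,2) (0,3) (0,4) (1,0) (1,1) (1,2) (1,3) (1,4) (1,5) (1,6) (2,0) (2,1) (2,2) (2,3) (2,4) (2,5) (2,6) (3,3) (3,4) (3,5) (3,6) (4,5) (4,6)] -> total=25
Click 2 (1,5) count=1: revealed 0 new [(none)] -> total=25

Answer: 25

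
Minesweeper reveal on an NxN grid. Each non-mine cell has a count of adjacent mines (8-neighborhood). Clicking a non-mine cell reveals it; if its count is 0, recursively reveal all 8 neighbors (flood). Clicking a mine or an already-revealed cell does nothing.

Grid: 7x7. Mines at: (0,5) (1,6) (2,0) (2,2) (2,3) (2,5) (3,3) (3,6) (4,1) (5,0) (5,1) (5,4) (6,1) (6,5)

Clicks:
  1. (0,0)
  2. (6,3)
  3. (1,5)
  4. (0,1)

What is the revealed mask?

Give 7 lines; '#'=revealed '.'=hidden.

Click 1 (0,0) count=0: revealed 10 new [(0,0) (0,1) (0,2) (0,3) (0,4) (1,0) (1,1) (1,2) (1,3) (1,4)] -> total=10
Click 2 (6,3) count=1: revealed 1 new [(6,3)] -> total=11
Click 3 (1,5) count=3: revealed 1 new [(1,5)] -> total=12
Click 4 (0,1) count=0: revealed 0 new [(none)] -> total=12

Answer: #####..
######.
.......
.......
.......
.......
...#...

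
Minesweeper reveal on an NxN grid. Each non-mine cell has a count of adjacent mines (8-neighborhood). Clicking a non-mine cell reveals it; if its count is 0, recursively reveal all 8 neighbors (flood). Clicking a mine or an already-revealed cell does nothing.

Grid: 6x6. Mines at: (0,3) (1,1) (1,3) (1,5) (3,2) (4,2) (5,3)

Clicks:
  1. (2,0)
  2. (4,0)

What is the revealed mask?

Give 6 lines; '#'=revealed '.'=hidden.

Click 1 (2,0) count=1: revealed 1 new [(2,0)] -> total=1
Click 2 (4,0) count=0: revealed 7 new [(2,1) (3,0) (3,1) (4,0) (4,1) (5,0) (5,1)] -> total=8

Answer: ......
......
##....
##....
##....
##....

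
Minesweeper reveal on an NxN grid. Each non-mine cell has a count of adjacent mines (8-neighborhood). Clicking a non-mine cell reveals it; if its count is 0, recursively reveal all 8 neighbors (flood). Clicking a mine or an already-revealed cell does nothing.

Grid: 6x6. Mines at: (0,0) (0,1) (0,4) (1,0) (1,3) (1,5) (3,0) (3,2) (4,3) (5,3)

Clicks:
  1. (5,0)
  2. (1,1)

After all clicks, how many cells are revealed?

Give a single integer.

Click 1 (5,0) count=0: revealed 6 new [(4,0) (4,1) (4,2) (5,0) (5,1) (5,2)] -> total=6
Click 2 (1,1) count=3: revealed 1 new [(1,1)] -> total=7

Answer: 7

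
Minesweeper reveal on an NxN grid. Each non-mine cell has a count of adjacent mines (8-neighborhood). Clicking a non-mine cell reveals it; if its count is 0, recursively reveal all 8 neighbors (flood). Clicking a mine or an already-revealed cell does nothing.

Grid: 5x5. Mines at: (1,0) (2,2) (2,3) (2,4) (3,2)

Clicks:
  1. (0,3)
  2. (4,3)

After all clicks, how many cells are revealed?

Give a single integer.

Click 1 (0,3) count=0: revealed 8 new [(0,1) (0,2) (0,3) (0,4) (1,1) (1,2) (1,3) (1,4)] -> total=8
Click 2 (4,3) count=1: revealed 1 new [(4,3)] -> total=9

Answer: 9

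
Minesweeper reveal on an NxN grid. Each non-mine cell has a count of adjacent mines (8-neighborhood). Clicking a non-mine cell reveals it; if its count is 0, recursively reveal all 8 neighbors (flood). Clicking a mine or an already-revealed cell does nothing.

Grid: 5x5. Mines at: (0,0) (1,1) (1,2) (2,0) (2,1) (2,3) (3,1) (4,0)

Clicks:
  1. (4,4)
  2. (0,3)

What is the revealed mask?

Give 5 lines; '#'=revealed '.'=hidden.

Click 1 (4,4) count=0: revealed 6 new [(3,2) (3,3) (3,4) (4,2) (4,3) (4,4)] -> total=6
Click 2 (0,3) count=1: revealed 1 new [(0,3)] -> total=7

Answer: ...#.
.....
.....
..###
..###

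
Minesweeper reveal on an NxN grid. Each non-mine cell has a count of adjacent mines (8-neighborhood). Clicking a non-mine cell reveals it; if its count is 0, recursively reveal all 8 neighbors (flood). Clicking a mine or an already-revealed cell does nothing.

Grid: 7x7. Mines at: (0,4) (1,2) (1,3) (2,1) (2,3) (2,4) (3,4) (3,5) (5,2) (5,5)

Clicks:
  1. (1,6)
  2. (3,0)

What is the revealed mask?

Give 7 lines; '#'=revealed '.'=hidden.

Click 1 (1,6) count=0: revealed 6 new [(0,5) (0,6) (1,5) (1,6) (2,5) (2,6)] -> total=6
Click 2 (3,0) count=1: revealed 1 new [(3,0)] -> total=7

Answer: .....##
.....##
.....##
#......
.......
.......
.......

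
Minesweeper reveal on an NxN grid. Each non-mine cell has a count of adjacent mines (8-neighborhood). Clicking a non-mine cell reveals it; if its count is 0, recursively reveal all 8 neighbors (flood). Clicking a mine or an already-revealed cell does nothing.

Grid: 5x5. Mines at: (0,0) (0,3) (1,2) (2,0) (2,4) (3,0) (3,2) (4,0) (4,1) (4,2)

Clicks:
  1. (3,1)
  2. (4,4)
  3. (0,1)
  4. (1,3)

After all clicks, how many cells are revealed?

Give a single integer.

Answer: 7

Derivation:
Click 1 (3,1) count=6: revealed 1 new [(3,1)] -> total=1
Click 2 (4,4) count=0: revealed 4 new [(3,3) (3,4) (4,3) (4,4)] -> total=5
Click 3 (0,1) count=2: revealed 1 new [(0,1)] -> total=6
Click 4 (1,3) count=3: revealed 1 new [(1,3)] -> total=7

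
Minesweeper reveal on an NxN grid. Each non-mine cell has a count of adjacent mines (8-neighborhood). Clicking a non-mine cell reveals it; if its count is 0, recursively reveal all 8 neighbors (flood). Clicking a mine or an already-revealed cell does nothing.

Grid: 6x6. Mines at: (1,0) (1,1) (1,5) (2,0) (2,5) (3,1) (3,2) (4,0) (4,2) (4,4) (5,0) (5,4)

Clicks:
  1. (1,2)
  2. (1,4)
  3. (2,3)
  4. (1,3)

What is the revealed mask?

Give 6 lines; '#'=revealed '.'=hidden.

Answer: ..###.
..###.
..###.
......
......
......

Derivation:
Click 1 (1,2) count=1: revealed 1 new [(1,2)] -> total=1
Click 2 (1,4) count=2: revealed 1 new [(1,4)] -> total=2
Click 3 (2,3) count=1: revealed 1 new [(2,3)] -> total=3
Click 4 (1,3) count=0: revealed 6 new [(0,2) (0,3) (0,4) (1,3) (2,2) (2,4)] -> total=9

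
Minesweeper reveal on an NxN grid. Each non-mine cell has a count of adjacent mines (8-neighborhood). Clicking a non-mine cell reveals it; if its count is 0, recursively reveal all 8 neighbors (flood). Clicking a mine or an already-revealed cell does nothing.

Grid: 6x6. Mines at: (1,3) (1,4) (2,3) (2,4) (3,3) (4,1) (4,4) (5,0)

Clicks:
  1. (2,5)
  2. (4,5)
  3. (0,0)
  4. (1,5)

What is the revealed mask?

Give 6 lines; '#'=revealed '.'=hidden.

Answer: ###...
###..#
###..#
###...
.....#
......

Derivation:
Click 1 (2,5) count=2: revealed 1 new [(2,5)] -> total=1
Click 2 (4,5) count=1: revealed 1 new [(4,5)] -> total=2
Click 3 (0,0) count=0: revealed 12 new [(0,0) (0,1) (0,2) (1,0) (1,1) (1,2) (2,0) (2,1) (2,2) (3,0) (3,1) (3,2)] -> total=14
Click 4 (1,5) count=2: revealed 1 new [(1,5)] -> total=15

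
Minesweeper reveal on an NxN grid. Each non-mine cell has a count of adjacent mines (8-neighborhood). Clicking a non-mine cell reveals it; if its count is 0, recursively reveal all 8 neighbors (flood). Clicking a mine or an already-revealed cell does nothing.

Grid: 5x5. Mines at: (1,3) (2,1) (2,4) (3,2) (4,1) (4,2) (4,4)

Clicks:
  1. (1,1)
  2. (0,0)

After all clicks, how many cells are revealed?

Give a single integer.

Answer: 6

Derivation:
Click 1 (1,1) count=1: revealed 1 new [(1,1)] -> total=1
Click 2 (0,0) count=0: revealed 5 new [(0,0) (0,1) (0,2) (1,0) (1,2)] -> total=6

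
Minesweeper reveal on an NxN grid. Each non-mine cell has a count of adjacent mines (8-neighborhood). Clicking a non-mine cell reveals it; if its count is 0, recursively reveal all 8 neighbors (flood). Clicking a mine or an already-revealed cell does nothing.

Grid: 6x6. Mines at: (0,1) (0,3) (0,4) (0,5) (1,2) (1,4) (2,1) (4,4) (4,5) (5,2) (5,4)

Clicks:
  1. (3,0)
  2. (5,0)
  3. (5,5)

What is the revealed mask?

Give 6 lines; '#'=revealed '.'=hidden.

Answer: ......
......
......
##....
##....
##...#

Derivation:
Click 1 (3,0) count=1: revealed 1 new [(3,0)] -> total=1
Click 2 (5,0) count=0: revealed 5 new [(3,1) (4,0) (4,1) (5,0) (5,1)] -> total=6
Click 3 (5,5) count=3: revealed 1 new [(5,5)] -> total=7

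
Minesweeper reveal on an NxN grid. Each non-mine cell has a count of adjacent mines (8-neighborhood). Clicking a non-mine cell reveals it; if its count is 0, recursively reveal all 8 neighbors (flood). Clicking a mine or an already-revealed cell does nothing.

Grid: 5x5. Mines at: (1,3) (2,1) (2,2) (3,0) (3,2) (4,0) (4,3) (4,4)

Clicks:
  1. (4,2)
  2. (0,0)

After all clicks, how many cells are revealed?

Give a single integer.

Answer: 7

Derivation:
Click 1 (4,2) count=2: revealed 1 new [(4,2)] -> total=1
Click 2 (0,0) count=0: revealed 6 new [(0,0) (0,1) (0,2) (1,0) (1,1) (1,2)] -> total=7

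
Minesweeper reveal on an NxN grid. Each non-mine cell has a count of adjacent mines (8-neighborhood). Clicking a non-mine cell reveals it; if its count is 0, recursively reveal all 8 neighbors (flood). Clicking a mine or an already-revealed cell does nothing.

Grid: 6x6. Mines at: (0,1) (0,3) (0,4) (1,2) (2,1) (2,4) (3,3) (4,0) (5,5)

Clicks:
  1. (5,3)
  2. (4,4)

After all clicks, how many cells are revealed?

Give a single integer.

Answer: 8

Derivation:
Click 1 (5,3) count=0: revealed 8 new [(4,1) (4,2) (4,3) (4,4) (5,1) (5,2) (5,3) (5,4)] -> total=8
Click 2 (4,4) count=2: revealed 0 new [(none)] -> total=8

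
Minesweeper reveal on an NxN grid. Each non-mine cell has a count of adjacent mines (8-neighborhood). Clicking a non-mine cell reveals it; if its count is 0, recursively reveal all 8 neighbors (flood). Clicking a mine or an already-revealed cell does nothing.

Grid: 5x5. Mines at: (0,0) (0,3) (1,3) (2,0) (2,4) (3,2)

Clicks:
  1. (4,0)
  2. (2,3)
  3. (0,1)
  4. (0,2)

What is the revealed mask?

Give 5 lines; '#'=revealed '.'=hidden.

Answer: .##..
.....
...#.
##...
##...

Derivation:
Click 1 (4,0) count=0: revealed 4 new [(3,0) (3,1) (4,0) (4,1)] -> total=4
Click 2 (2,3) count=3: revealed 1 new [(2,3)] -> total=5
Click 3 (0,1) count=1: revealed 1 new [(0,1)] -> total=6
Click 4 (0,2) count=2: revealed 1 new [(0,2)] -> total=7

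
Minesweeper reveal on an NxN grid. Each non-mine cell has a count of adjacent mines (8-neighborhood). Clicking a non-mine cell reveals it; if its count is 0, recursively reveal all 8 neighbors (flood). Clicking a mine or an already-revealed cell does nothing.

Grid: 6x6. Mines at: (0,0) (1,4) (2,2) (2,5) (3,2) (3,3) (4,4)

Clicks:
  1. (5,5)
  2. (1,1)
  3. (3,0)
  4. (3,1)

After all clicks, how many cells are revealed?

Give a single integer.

Click 1 (5,5) count=1: revealed 1 new [(5,5)] -> total=1
Click 2 (1,1) count=2: revealed 1 new [(1,1)] -> total=2
Click 3 (3,0) count=0: revealed 13 new [(1,0) (2,0) (2,1) (3,0) (3,1) (4,0) (4,1) (4,2) (4,3) (5,0) (5,1) (5,2) (5,3)] -> total=15
Click 4 (3,1) count=2: revealed 0 new [(none)] -> total=15

Answer: 15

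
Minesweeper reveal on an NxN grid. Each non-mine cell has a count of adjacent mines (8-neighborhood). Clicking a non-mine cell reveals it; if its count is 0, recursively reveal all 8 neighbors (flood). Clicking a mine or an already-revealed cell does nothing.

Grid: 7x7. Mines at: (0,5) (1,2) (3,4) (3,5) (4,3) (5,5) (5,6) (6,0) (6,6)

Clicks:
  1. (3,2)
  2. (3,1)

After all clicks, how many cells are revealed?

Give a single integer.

Answer: 16

Derivation:
Click 1 (3,2) count=1: revealed 1 new [(3,2)] -> total=1
Click 2 (3,1) count=0: revealed 15 new [(0,0) (0,1) (1,0) (1,1) (2,0) (2,1) (2,2) (3,0) (3,1) (4,0) (4,1) (4,2) (5,0) (5,1) (5,2)] -> total=16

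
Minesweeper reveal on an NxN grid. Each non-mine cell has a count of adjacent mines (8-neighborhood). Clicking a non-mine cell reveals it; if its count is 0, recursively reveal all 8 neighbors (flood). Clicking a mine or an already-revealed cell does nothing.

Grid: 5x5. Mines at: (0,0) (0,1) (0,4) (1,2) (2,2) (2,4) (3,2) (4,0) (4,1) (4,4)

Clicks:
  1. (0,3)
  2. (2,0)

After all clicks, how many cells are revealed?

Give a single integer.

Answer: 7

Derivation:
Click 1 (0,3) count=2: revealed 1 new [(0,3)] -> total=1
Click 2 (2,0) count=0: revealed 6 new [(1,0) (1,1) (2,0) (2,1) (3,0) (3,1)] -> total=7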